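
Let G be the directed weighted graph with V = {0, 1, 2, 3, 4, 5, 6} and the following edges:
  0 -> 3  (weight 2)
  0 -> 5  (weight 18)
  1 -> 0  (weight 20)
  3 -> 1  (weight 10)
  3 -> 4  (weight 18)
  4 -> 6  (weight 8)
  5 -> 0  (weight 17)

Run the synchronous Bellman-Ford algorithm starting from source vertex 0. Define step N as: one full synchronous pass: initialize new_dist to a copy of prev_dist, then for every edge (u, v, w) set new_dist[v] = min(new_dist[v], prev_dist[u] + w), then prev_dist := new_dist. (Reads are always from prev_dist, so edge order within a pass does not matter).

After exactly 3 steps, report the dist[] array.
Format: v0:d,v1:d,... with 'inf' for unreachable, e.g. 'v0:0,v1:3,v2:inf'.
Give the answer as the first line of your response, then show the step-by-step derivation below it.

v0:0,v1:12,v2:inf,v3:2,v4:20,v5:18,v6:28

step 1: dist = v0:0,v1:inf,v2:inf,v3:2,v4:inf,v5:18,v6:inf
step 2: dist = v0:0,v1:12,v2:inf,v3:2,v4:20,v5:18,v6:inf
step 3: dist = v0:0,v1:12,v2:inf,v3:2,v4:20,v5:18,v6:28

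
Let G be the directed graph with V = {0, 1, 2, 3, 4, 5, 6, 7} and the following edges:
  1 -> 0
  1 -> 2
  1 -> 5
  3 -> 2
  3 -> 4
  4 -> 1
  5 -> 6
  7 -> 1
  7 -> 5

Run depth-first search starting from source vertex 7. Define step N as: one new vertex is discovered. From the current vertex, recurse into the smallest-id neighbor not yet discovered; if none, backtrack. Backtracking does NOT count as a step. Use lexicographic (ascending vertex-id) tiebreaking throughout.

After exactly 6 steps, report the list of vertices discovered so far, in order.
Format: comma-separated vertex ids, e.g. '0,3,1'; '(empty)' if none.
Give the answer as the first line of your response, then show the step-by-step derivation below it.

7,1,0,2,5,6

step 1: discover 7; path=7; order=7
step 2: discover 1; path=7>1; order=7,1
step 3: discover 0; path=7>1>0; order=7,1,0
step 4: discover 2; path=7>1>2; order=7,1,0,2
step 5: discover 5; path=7>1>5; order=7,1,0,2,5
step 6: discover 6; path=7>1>5>6; order=7,1,0,2,5,6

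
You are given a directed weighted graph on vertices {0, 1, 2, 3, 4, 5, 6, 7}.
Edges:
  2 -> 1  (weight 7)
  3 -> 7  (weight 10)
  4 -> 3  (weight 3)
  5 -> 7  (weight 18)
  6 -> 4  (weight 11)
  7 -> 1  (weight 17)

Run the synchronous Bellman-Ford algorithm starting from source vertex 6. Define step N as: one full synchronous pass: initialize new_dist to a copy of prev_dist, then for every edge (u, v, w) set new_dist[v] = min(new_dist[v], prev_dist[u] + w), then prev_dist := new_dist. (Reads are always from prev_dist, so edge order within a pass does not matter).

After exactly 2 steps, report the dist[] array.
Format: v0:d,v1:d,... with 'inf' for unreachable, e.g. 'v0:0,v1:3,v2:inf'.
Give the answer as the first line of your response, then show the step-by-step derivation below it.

v0:inf,v1:inf,v2:inf,v3:14,v4:11,v5:inf,v6:0,v7:inf

step 1: dist = v0:inf,v1:inf,v2:inf,v3:inf,v4:11,v5:inf,v6:0,v7:inf
step 2: dist = v0:inf,v1:inf,v2:inf,v3:14,v4:11,v5:inf,v6:0,v7:inf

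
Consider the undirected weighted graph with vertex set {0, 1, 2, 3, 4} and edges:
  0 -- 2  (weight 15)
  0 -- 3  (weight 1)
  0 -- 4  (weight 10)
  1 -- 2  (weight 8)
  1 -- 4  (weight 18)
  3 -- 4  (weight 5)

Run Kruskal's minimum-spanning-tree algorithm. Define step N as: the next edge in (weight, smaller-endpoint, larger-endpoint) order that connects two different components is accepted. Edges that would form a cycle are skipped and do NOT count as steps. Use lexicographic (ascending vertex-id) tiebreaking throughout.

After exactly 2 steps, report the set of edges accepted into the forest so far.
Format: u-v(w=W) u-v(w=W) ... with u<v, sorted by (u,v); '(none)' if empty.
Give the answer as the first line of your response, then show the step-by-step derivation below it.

0-3(w=1) 3-4(w=5)

step 1: add edge 0-3 (w=1); MST = {0-3(w=1)}
step 2: add edge 3-4 (w=5); MST = {0-3(w=1) 3-4(w=5)}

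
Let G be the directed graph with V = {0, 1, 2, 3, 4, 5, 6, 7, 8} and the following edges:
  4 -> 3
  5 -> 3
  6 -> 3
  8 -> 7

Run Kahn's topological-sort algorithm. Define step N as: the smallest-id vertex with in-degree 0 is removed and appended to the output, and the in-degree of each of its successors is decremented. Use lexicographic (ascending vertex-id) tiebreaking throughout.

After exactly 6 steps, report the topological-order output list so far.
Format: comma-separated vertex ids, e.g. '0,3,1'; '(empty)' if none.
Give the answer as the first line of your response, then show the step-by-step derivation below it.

0,1,2,4,5,6

step 1: output 0; order=[0]; indeg=(0,0,0,3,0,0,0,1,0)
step 2: output 1; order=[0,1]; indeg=(0,0,0,3,0,0,0,1,0)
step 3: output 2; order=[0,1,2]; indeg=(0,0,0,3,0,0,0,1,0)
step 4: output 4; order=[0,1,2,4]; indeg=(0,0,0,2,0,0,0,1,0)
step 5: output 5; order=[0,1,2,4,5]; indeg=(0,0,0,1,0,0,0,1,0)
step 6: output 6; order=[0,1,2,4,5,6]; indeg=(0,0,0,0,0,0,0,1,0)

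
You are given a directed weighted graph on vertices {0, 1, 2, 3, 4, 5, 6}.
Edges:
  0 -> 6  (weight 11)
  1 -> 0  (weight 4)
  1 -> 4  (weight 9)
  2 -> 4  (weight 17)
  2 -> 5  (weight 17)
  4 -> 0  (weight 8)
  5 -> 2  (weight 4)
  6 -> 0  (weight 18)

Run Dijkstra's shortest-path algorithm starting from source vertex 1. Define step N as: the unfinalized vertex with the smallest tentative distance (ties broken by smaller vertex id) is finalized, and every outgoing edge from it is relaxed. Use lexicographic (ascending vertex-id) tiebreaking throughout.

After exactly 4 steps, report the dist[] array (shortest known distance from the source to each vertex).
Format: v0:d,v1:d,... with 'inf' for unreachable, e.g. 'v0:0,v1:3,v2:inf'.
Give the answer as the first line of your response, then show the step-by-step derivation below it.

v0:4,v1:0,v2:inf,v3:inf,v4:9,v5:inf,v6:15

step 1: dist = v0:4,v1:0,v2:inf,v3:inf,v4:9,v5:inf,v6:inf
step 2: dist = v0:4,v1:0,v2:inf,v3:inf,v4:9,v5:inf,v6:15
step 3: dist = v0:4,v1:0,v2:inf,v3:inf,v4:9,v5:inf,v6:15
step 4: dist = v0:4,v1:0,v2:inf,v3:inf,v4:9,v5:inf,v6:15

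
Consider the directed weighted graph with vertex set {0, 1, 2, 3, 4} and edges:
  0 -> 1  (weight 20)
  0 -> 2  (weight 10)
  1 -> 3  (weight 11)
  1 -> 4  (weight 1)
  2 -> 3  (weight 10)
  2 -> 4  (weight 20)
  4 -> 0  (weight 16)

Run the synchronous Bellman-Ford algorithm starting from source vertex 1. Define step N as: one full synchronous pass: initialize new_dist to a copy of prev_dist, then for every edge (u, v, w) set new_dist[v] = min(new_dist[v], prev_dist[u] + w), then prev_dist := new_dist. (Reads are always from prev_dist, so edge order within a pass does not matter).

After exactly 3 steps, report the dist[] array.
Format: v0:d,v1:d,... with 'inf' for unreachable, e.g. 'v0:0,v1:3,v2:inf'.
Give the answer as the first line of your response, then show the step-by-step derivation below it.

v0:17,v1:0,v2:27,v3:11,v4:1

step 1: dist = v0:inf,v1:0,v2:inf,v3:11,v4:1
step 2: dist = v0:17,v1:0,v2:inf,v3:11,v4:1
step 3: dist = v0:17,v1:0,v2:27,v3:11,v4:1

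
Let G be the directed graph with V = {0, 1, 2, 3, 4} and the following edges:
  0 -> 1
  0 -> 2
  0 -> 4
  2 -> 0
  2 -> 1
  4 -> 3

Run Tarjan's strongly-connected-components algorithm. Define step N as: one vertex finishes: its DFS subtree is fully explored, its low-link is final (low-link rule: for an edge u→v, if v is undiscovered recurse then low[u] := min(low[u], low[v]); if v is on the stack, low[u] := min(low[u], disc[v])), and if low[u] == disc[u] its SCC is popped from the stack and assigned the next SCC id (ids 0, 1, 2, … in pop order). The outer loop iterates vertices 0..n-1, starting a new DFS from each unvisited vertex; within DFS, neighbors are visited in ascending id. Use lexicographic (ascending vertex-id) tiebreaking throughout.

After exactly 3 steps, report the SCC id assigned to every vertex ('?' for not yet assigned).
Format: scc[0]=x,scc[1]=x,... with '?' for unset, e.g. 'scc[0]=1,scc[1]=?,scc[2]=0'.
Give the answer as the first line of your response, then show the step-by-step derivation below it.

scc[0]=?,scc[1]=0,scc[2]=?,scc[3]=1,scc[4]=?

step 1: low=(low[0]=0,low[1]=1,low[2]=?,low[3]=?,low[4]=?); scc=(scc[0]=?,scc[1]=0,scc[2]=?,scc[3]=?,scc[4]=?)
step 2: low=(low[0]=0,low[1]=1,low[2]=0,low[3]=?,low[4]=?); scc=(scc[0]=?,scc[1]=0,scc[2]=?,scc[3]=?,scc[4]=?)
step 3: low=(low[0]=0,low[1]=1,low[2]=0,low[3]=4,low[4]=3); scc=(scc[0]=?,scc[1]=0,scc[2]=?,scc[3]=1,scc[4]=?)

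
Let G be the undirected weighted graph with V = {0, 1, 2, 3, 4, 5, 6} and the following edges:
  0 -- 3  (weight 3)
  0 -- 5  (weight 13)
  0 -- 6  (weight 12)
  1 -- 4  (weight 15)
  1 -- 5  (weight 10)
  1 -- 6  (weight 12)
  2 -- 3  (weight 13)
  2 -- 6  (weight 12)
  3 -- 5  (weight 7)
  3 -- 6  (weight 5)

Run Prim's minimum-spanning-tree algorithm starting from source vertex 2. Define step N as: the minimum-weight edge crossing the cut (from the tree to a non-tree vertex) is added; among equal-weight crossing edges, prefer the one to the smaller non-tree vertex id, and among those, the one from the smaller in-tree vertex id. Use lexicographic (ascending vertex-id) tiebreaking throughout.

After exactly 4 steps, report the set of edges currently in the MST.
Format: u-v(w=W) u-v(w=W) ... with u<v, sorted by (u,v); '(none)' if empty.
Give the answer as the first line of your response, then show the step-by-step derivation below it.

0-3(w=3) 2-6(w=12) 3-5(w=7) 3-6(w=5)

step 1: add edge 2-6 (w=12); MST = {2-6(w=12)}
step 2: add edge 3-6 (w=5); MST = {2-6(w=12) 3-6(w=5)}
step 3: add edge 0-3 (w=3); MST = {0-3(w=3) 2-6(w=12) 3-6(w=5)}
step 4: add edge 3-5 (w=7); MST = {0-3(w=3) 2-6(w=12) 3-5(w=7) 3-6(w=5)}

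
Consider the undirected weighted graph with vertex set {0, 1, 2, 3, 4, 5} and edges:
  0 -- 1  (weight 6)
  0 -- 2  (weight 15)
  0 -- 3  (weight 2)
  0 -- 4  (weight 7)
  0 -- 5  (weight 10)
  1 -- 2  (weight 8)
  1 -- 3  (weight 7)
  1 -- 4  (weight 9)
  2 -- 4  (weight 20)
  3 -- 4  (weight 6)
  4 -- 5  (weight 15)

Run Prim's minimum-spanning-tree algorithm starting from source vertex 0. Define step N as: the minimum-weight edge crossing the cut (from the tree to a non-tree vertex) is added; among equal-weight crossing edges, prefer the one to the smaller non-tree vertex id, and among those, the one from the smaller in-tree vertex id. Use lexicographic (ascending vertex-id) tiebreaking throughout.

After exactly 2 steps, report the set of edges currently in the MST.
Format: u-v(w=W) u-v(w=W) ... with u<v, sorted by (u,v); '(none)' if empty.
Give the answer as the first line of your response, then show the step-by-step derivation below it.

0-1(w=6) 0-3(w=2)

step 1: add edge 0-3 (w=2); MST = {0-3(w=2)}
step 2: add edge 0-1 (w=6); MST = {0-1(w=6) 0-3(w=2)}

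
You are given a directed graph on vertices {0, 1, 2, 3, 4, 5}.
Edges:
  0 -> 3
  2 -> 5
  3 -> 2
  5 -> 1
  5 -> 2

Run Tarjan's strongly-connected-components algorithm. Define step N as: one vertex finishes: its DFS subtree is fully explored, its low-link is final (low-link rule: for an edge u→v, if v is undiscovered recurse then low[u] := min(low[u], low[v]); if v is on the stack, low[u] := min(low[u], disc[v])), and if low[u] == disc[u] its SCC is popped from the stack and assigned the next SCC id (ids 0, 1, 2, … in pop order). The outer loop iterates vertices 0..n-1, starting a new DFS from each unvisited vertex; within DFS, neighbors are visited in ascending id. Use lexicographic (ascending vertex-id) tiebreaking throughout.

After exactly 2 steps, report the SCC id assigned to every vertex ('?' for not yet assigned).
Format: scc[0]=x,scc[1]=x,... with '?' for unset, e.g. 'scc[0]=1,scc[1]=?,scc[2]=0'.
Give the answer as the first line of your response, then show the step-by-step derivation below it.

scc[0]=?,scc[1]=0,scc[2]=?,scc[3]=?,scc[4]=?,scc[5]=?

step 1: low=(low[0]=0,low[1]=4,low[2]=2,low[3]=1,low[4]=?,low[5]=3); scc=(scc[0]=?,scc[1]=0,scc[2]=?,scc[3]=?,scc[4]=?,scc[5]=?)
step 2: low=(low[0]=0,low[1]=4,low[2]=2,low[3]=1,low[4]=?,low[5]=2); scc=(scc[0]=?,scc[1]=0,scc[2]=?,scc[3]=?,scc[4]=?,scc[5]=?)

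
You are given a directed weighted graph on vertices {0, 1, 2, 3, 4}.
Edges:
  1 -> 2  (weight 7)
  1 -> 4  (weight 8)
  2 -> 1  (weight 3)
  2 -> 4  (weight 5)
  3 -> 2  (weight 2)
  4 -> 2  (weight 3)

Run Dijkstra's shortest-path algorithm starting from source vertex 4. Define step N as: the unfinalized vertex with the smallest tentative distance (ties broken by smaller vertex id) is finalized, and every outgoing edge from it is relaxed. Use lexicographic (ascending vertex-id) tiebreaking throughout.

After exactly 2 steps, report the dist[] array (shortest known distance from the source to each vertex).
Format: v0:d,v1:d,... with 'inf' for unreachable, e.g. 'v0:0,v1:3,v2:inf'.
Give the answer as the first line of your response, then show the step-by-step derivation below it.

v0:inf,v1:6,v2:3,v3:inf,v4:0

step 1: dist = v0:inf,v1:inf,v2:3,v3:inf,v4:0
step 2: dist = v0:inf,v1:6,v2:3,v3:inf,v4:0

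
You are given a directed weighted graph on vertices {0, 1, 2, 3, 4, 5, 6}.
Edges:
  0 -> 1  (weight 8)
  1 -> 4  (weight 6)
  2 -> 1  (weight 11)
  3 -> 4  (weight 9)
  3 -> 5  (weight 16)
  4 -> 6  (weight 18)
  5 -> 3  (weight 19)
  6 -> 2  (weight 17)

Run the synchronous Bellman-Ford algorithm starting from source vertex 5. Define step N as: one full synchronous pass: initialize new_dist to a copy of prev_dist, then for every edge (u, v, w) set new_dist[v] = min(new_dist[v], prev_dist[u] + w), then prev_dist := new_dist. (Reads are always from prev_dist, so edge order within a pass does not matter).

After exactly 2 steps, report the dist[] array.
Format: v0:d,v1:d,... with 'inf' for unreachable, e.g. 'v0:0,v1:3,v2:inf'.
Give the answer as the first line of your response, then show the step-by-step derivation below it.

v0:inf,v1:inf,v2:inf,v3:19,v4:28,v5:0,v6:inf

step 1: dist = v0:inf,v1:inf,v2:inf,v3:19,v4:inf,v5:0,v6:inf
step 2: dist = v0:inf,v1:inf,v2:inf,v3:19,v4:28,v5:0,v6:inf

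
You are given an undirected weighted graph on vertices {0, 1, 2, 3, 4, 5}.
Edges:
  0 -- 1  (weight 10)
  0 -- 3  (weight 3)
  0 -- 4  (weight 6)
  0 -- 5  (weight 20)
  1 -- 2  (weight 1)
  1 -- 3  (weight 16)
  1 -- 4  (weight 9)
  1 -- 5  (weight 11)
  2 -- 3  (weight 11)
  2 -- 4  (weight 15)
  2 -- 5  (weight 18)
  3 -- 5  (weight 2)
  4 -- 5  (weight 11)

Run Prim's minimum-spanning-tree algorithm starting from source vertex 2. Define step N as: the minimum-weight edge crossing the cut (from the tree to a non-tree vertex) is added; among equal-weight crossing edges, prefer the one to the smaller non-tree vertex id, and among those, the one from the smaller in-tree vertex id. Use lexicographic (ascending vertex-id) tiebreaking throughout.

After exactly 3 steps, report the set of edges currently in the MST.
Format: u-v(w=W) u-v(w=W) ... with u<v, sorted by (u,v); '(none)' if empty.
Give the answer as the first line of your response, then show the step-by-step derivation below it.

0-4(w=6) 1-2(w=1) 1-4(w=9)

step 1: add edge 1-2 (w=1); MST = {1-2(w=1)}
step 2: add edge 1-4 (w=9); MST = {1-2(w=1) 1-4(w=9)}
step 3: add edge 0-4 (w=6); MST = {0-4(w=6) 1-2(w=1) 1-4(w=9)}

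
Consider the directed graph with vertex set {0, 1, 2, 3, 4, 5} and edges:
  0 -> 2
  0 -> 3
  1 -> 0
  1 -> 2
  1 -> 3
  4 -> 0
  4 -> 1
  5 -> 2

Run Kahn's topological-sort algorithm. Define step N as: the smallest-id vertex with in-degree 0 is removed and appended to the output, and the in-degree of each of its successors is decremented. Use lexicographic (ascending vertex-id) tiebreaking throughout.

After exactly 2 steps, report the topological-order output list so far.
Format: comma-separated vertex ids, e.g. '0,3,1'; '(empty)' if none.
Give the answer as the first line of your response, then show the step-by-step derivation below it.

4,1

step 1: output 4; order=[4]; indeg=(1,0,3,2,0,0)
step 2: output 1; order=[4,1]; indeg=(0,0,2,1,0,0)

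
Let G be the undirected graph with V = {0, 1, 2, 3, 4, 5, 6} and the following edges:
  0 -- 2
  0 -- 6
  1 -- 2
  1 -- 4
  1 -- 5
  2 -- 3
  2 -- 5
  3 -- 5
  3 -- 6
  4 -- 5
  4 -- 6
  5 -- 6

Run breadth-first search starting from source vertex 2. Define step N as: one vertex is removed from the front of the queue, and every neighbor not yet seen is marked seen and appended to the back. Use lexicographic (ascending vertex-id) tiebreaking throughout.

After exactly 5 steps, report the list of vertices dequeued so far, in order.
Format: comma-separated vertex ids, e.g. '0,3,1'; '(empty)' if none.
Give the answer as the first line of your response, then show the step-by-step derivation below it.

2,0,1,3,5

step 1: dequeue 2; queue=[0,1,3,5]; order=2
step 2: dequeue 0; queue=[1,3,5,6]; order=2,0
step 3: dequeue 1; queue=[3,5,6,4]; order=2,0,1
step 4: dequeue 3; queue=[5,6,4]; order=2,0,1,3
step 5: dequeue 5; queue=[6,4]; order=2,0,1,3,5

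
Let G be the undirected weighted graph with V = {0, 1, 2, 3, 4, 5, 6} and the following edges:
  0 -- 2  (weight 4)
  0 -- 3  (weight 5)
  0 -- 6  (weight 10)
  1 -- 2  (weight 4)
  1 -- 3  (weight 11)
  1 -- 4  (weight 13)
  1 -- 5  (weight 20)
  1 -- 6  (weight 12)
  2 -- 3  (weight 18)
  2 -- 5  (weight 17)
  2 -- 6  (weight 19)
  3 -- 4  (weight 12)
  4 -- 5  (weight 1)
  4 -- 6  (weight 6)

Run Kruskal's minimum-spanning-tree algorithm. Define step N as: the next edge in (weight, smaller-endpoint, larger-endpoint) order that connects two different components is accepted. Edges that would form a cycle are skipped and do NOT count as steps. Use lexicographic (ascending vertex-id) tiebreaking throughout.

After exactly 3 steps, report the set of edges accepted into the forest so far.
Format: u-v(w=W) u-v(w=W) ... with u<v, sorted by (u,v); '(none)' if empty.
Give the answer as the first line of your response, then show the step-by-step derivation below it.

0-2(w=4) 1-2(w=4) 4-5(w=1)

step 1: add edge 4-5 (w=1); MST = {4-5(w=1)}
step 2: add edge 0-2 (w=4); MST = {0-2(w=4) 4-5(w=1)}
step 3: add edge 1-2 (w=4); MST = {0-2(w=4) 1-2(w=4) 4-5(w=1)}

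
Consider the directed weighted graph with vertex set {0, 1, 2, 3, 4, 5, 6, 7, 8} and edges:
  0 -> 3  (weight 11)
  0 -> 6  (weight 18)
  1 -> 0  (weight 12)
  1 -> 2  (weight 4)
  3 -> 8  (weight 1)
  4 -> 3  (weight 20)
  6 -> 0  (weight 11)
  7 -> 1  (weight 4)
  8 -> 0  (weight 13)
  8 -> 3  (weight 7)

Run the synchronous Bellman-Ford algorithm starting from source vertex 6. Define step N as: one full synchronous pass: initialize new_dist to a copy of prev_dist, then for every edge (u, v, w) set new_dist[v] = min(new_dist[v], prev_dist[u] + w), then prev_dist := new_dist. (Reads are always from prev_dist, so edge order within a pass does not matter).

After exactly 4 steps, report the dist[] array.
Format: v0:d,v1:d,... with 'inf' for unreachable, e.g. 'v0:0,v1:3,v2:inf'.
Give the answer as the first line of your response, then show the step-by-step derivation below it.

v0:11,v1:inf,v2:inf,v3:22,v4:inf,v5:inf,v6:0,v7:inf,v8:23

step 1: dist = v0:11,v1:inf,v2:inf,v3:inf,v4:inf,v5:inf,v6:0,v7:inf,v8:inf
step 2: dist = v0:11,v1:inf,v2:inf,v3:22,v4:inf,v5:inf,v6:0,v7:inf,v8:inf
step 3: dist = v0:11,v1:inf,v2:inf,v3:22,v4:inf,v5:inf,v6:0,v7:inf,v8:23
step 4: dist = v0:11,v1:inf,v2:inf,v3:22,v4:inf,v5:inf,v6:0,v7:inf,v8:23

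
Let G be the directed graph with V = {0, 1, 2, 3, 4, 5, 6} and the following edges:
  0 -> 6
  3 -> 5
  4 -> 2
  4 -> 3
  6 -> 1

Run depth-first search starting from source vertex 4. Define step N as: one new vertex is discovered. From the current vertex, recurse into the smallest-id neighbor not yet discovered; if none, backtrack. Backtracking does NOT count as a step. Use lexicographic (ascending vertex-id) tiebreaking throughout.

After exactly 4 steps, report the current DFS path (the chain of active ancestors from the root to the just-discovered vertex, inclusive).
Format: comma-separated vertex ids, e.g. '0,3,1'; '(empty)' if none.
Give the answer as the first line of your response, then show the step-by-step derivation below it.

4,3,5

step 1: discover 4; path=4; order=4
step 2: discover 2; path=4>2; order=4,2
step 3: discover 3; path=4>3; order=4,2,3
step 4: discover 5; path=4>3>5; order=4,2,3,5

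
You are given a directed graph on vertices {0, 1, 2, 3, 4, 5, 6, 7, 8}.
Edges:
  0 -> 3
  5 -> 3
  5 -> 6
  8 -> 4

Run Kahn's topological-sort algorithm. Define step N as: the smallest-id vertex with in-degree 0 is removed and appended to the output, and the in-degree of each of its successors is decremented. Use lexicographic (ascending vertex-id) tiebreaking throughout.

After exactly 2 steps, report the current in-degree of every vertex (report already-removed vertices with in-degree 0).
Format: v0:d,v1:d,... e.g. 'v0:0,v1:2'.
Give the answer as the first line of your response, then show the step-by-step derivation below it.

v0:0,v1:0,v2:0,v3:1,v4:1,v5:0,v6:1,v7:0,v8:0

step 1: output 0; order=[0]; indeg=(0,0,0,1,1,0,1,0,0)
step 2: output 1; order=[0,1]; indeg=(0,0,0,1,1,0,1,0,0)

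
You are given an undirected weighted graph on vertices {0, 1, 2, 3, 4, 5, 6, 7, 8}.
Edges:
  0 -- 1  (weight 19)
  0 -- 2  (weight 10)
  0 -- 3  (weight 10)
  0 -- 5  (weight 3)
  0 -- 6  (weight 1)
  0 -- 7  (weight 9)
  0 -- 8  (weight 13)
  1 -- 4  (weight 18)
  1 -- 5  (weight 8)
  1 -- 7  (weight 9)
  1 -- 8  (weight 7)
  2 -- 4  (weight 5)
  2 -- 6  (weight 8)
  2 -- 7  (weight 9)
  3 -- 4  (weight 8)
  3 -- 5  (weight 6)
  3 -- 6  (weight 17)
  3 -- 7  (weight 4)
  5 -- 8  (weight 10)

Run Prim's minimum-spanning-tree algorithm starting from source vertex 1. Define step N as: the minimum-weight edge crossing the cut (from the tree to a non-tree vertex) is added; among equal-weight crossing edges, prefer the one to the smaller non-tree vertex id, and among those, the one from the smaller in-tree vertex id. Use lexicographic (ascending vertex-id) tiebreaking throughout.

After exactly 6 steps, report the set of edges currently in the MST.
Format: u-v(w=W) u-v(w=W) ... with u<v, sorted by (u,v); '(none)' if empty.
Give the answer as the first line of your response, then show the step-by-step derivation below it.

0-5(w=3) 0-6(w=1) 1-5(w=8) 1-8(w=7) 3-5(w=6) 3-7(w=4)

step 1: add edge 1-8 (w=7); MST = {1-8(w=7)}
step 2: add edge 1-5 (w=8); MST = {1-5(w=8) 1-8(w=7)}
step 3: add edge 0-5 (w=3); MST = {0-5(w=3) 1-5(w=8) 1-8(w=7)}
step 4: add edge 0-6 (w=1); MST = {0-5(w=3) 0-6(w=1) 1-5(w=8) 1-8(w=7)}
step 5: add edge 3-5 (w=6); MST = {0-5(w=3) 0-6(w=1) 1-5(w=8) 1-8(w=7) 3-5(w=6)}
step 6: add edge 3-7 (w=4); MST = {0-5(w=3) 0-6(w=1) 1-5(w=8) 1-8(w=7) 3-5(w=6) 3-7(w=4)}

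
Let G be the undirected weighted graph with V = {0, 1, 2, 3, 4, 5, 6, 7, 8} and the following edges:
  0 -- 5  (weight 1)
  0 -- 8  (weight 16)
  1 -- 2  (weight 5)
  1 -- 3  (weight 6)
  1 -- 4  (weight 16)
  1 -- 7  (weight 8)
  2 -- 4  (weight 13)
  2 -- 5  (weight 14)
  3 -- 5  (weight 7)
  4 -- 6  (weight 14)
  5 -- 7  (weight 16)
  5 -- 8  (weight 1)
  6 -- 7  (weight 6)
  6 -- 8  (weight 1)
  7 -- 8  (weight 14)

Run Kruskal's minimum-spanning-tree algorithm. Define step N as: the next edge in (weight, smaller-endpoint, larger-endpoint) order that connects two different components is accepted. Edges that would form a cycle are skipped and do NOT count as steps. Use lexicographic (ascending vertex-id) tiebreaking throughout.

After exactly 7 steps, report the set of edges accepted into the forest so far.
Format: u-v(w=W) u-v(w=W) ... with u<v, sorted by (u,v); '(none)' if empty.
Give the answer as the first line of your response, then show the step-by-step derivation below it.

0-5(w=1) 1-2(w=5) 1-3(w=6) 3-5(w=7) 5-8(w=1) 6-7(w=6) 6-8(w=1)

step 1: add edge 0-5 (w=1); MST = {0-5(w=1)}
step 2: add edge 5-8 (w=1); MST = {0-5(w=1) 5-8(w=1)}
step 3: add edge 6-8 (w=1); MST = {0-5(w=1) 5-8(w=1) 6-8(w=1)}
step 4: add edge 1-2 (w=5); MST = {0-5(w=1) 1-2(w=5) 5-8(w=1) 6-8(w=1)}
step 5: add edge 1-3 (w=6); MST = {0-5(w=1) 1-2(w=5) 1-3(w=6) 5-8(w=1) 6-8(w=1)}
step 6: add edge 6-7 (w=6); MST = {0-5(w=1) 1-2(w=5) 1-3(w=6) 5-8(w=1) 6-7(w=6) 6-8(w=1)}
step 7: add edge 3-5 (w=7); MST = {0-5(w=1) 1-2(w=5) 1-3(w=6) 3-5(w=7) 5-8(w=1) 6-7(w=6) 6-8(w=1)}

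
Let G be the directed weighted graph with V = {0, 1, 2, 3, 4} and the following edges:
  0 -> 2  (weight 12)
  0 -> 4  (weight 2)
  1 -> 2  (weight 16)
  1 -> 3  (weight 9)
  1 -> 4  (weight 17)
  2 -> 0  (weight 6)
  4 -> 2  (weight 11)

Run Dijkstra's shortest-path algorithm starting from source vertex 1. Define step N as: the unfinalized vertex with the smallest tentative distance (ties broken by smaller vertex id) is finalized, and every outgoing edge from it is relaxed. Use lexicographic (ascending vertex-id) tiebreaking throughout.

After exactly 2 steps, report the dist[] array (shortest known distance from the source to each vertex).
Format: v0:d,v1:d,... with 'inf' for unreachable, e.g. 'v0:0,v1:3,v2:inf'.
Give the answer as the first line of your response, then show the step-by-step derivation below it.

v0:inf,v1:0,v2:16,v3:9,v4:17

step 1: dist = v0:inf,v1:0,v2:16,v3:9,v4:17
step 2: dist = v0:inf,v1:0,v2:16,v3:9,v4:17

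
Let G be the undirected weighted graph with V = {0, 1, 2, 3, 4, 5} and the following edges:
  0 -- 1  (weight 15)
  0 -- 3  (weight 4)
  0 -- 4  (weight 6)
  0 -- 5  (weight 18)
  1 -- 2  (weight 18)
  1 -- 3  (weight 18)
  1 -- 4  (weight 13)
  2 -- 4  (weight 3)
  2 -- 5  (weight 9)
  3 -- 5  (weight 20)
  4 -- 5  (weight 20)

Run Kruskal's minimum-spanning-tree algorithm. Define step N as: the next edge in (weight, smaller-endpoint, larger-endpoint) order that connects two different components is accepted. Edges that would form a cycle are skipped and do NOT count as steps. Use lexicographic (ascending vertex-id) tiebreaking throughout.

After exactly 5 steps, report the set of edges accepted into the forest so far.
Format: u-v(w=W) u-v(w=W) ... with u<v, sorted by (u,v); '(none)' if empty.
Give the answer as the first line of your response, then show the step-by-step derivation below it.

0-3(w=4) 0-4(w=6) 1-4(w=13) 2-4(w=3) 2-5(w=9)

step 1: add edge 2-4 (w=3); MST = {2-4(w=3)}
step 2: add edge 0-3 (w=4); MST = {0-3(w=4) 2-4(w=3)}
step 3: add edge 0-4 (w=6); MST = {0-3(w=4) 0-4(w=6) 2-4(w=3)}
step 4: add edge 2-5 (w=9); MST = {0-3(w=4) 0-4(w=6) 2-4(w=3) 2-5(w=9)}
step 5: add edge 1-4 (w=13); MST = {0-3(w=4) 0-4(w=6) 1-4(w=13) 2-4(w=3) 2-5(w=9)}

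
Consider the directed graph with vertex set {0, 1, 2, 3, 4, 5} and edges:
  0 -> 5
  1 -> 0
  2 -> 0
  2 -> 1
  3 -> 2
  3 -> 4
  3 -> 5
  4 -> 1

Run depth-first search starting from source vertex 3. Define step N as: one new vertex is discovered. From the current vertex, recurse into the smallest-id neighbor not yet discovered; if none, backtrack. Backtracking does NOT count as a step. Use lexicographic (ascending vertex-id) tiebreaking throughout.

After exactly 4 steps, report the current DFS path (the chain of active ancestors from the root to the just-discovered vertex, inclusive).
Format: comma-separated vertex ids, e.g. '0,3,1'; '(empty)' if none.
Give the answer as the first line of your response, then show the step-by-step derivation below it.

3,2,0,5

step 1: discover 3; path=3; order=3
step 2: discover 2; path=3>2; order=3,2
step 3: discover 0; path=3>2>0; order=3,2,0
step 4: discover 5; path=3>2>0>5; order=3,2,0,5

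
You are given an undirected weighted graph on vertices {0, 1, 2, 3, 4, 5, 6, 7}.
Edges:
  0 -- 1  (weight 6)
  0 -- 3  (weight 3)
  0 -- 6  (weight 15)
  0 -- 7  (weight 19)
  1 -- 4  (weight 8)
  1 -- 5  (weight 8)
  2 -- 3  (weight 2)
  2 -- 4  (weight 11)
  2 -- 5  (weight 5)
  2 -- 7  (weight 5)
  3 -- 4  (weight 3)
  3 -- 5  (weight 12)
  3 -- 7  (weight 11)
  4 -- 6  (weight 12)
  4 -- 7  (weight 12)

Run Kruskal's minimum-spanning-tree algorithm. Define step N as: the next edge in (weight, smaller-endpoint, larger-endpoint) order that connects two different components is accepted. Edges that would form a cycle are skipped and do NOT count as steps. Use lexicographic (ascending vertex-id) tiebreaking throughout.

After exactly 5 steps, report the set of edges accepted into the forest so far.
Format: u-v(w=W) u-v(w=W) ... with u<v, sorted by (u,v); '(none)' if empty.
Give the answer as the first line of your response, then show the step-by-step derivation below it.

0-3(w=3) 2-3(w=2) 2-5(w=5) 2-7(w=5) 3-4(w=3)

step 1: add edge 2-3 (w=2); MST = {2-3(w=2)}
step 2: add edge 0-3 (w=3); MST = {0-3(w=3) 2-3(w=2)}
step 3: add edge 3-4 (w=3); MST = {0-3(w=3) 2-3(w=2) 3-4(w=3)}
step 4: add edge 2-5 (w=5); MST = {0-3(w=3) 2-3(w=2) 2-5(w=5) 3-4(w=3)}
step 5: add edge 2-7 (w=5); MST = {0-3(w=3) 2-3(w=2) 2-5(w=5) 2-7(w=5) 3-4(w=3)}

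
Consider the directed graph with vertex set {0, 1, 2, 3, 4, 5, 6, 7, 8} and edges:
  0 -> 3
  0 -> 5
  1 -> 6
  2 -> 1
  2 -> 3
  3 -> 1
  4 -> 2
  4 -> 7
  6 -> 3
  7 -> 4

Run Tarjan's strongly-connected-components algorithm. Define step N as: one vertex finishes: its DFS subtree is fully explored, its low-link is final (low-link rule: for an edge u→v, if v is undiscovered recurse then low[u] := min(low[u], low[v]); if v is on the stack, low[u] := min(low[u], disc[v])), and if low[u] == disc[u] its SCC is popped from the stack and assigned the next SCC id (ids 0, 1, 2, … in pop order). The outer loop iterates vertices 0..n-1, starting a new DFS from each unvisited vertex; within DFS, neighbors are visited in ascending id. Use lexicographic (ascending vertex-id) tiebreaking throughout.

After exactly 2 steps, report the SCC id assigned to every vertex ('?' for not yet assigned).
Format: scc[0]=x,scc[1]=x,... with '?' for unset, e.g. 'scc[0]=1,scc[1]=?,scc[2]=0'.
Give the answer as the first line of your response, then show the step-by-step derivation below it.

scc[0]=?,scc[1]=?,scc[2]=?,scc[3]=?,scc[4]=?,scc[5]=?,scc[6]=?,scc[7]=?,scc[8]=?

step 1: low=(low[0]=0,low[1]=2,low[2]=?,low[3]=1,low[4]=?,low[5]=?,low[6]=1,low[7]=?,low[8]=?); scc=(scc[0]=?,scc[1]=?,scc[2]=?,scc[3]=?,scc[4]=?,scc[5]=?,scc[6]=?,scc[7]=?,scc[8]=?)
step 2: low=(low[0]=0,low[1]=1,low[2]=?,low[3]=1,low[4]=?,low[5]=?,low[6]=1,low[7]=?,low[8]=?); scc=(scc[0]=?,scc[1]=?,scc[2]=?,scc[3]=?,scc[4]=?,scc[5]=?,scc[6]=?,scc[7]=?,scc[8]=?)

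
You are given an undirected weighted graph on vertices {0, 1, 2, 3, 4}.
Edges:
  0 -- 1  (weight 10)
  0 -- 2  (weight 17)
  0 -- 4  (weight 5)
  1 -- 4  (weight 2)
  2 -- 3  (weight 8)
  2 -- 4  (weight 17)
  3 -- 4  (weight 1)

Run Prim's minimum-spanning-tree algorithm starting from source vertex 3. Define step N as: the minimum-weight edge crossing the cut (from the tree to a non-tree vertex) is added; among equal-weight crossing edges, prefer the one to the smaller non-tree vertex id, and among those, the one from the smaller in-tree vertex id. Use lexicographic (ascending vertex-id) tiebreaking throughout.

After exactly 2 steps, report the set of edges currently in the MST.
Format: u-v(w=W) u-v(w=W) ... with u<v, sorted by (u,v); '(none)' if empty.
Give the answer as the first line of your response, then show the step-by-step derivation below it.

1-4(w=2) 3-4(w=1)

step 1: add edge 3-4 (w=1); MST = {3-4(w=1)}
step 2: add edge 1-4 (w=2); MST = {1-4(w=2) 3-4(w=1)}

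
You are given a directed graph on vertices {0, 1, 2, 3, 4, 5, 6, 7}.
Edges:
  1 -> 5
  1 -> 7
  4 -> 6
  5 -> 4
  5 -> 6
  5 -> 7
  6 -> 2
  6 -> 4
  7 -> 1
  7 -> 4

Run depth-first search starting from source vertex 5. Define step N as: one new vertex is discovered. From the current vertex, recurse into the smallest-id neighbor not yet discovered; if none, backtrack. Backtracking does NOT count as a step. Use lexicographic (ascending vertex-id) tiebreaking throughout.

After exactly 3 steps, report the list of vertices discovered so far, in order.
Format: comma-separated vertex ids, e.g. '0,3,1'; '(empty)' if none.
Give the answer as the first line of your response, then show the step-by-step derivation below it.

5,4,6

step 1: discover 5; path=5; order=5
step 2: discover 4; path=5>4; order=5,4
step 3: discover 6; path=5>4>6; order=5,4,6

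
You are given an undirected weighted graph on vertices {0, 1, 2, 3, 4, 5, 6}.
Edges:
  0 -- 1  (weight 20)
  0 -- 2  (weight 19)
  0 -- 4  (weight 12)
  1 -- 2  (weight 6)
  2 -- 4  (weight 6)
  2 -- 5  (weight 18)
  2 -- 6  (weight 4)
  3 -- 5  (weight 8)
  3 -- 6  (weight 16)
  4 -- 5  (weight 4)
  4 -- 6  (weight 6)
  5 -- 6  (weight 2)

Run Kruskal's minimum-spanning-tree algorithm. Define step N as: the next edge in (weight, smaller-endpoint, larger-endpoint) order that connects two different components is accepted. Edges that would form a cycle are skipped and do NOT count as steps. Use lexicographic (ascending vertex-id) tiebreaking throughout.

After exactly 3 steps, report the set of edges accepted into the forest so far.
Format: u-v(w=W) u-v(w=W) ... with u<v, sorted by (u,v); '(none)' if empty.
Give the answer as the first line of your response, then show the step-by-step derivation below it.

2-6(w=4) 4-5(w=4) 5-6(w=2)

step 1: add edge 5-6 (w=2); MST = {5-6(w=2)}
step 2: add edge 2-6 (w=4); MST = {2-6(w=4) 5-6(w=2)}
step 3: add edge 4-5 (w=4); MST = {2-6(w=4) 4-5(w=4) 5-6(w=2)}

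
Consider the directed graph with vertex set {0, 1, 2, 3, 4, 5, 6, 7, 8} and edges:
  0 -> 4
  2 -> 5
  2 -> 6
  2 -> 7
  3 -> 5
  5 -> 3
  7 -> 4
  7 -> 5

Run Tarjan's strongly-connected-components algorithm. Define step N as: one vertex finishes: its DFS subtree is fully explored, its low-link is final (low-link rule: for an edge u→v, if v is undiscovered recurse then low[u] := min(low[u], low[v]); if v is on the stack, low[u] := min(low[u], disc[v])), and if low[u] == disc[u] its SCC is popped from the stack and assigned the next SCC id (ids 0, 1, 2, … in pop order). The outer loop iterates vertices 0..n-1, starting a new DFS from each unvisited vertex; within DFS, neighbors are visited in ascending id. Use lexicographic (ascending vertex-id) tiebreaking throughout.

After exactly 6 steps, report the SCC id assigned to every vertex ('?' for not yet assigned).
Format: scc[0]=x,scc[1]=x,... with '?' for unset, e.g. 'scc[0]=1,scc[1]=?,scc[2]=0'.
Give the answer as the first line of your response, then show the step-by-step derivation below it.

scc[0]=1,scc[1]=2,scc[2]=?,scc[3]=3,scc[4]=0,scc[5]=3,scc[6]=4,scc[7]=?,scc[8]=?

step 1: low=(low[0]=0,low[1]=?,low[2]=?,low[3]=?,low[4]=1,low[5]=?,low[6]=?,low[7]=?,low[8]=?); scc=(scc[0]=?,scc[1]=?,scc[2]=?,scc[3]=?,scc[4]=0,scc[5]=?,scc[6]=?,scc[7]=?,scc[8]=?)
step 2: low=(low[0]=0,low[1]=?,low[2]=?,low[3]=?,low[4]=1,low[5]=?,low[6]=?,low[7]=?,low[8]=?); scc=(scc[0]=1,scc[1]=?,scc[2]=?,scc[3]=?,scc[4]=0,scc[5]=?,scc[6]=?,scc[7]=?,scc[8]=?)
step 3: low=(low[0]=0,low[1]=2,low[2]=?,low[3]=?,low[4]=1,low[5]=?,low[6]=?,low[7]=?,low[8]=?); scc=(scc[0]=1,scc[1]=2,scc[2]=?,scc[3]=?,scc[4]=0,scc[5]=?,scc[6]=?,scc[7]=?,scc[8]=?)
step 4: low=(low[0]=0,low[1]=2,low[2]=3,low[3]=4,low[4]=1,low[5]=4,low[6]=?,low[7]=?,low[8]=?); scc=(scc[0]=1,scc[1]=2,scc[2]=?,scc[3]=?,scc[4]=0,scc[5]=?,scc[6]=?,scc[7]=?,scc[8]=?)
step 5: low=(low[0]=0,low[1]=2,low[2]=3,low[3]=4,low[4]=1,low[5]=4,low[6]=?,low[7]=?,low[8]=?); scc=(scc[0]=1,scc[1]=2,scc[2]=?,scc[3]=3,scc[4]=0,scc[5]=3,scc[6]=?,scc[7]=?,scc[8]=?)
step 6: low=(low[0]=0,low[1]=2,low[2]=3,low[3]=4,low[4]=1,low[5]=4,low[6]=6,low[7]=?,low[8]=?); scc=(scc[0]=1,scc[1]=2,scc[2]=?,scc[3]=3,scc[4]=0,scc[5]=3,scc[6]=4,scc[7]=?,scc[8]=?)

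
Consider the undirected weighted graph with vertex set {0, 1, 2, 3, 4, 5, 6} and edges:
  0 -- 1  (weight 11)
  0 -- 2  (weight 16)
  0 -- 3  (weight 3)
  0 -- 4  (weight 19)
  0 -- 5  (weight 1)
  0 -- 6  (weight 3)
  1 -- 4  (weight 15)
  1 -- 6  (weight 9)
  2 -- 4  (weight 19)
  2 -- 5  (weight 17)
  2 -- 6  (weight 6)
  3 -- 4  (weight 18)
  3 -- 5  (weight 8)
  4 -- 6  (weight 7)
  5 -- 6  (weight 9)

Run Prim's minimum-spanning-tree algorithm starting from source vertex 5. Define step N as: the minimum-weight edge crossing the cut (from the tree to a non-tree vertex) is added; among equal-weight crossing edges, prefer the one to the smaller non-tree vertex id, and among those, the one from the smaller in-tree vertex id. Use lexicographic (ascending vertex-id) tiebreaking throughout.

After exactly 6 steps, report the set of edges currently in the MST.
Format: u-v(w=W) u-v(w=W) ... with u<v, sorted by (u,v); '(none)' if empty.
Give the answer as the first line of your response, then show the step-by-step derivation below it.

0-3(w=3) 0-5(w=1) 0-6(w=3) 1-6(w=9) 2-6(w=6) 4-6(w=7)

step 1: add edge 0-5 (w=1); MST = {0-5(w=1)}
step 2: add edge 0-3 (w=3); MST = {0-3(w=3) 0-5(w=1)}
step 3: add edge 0-6 (w=3); MST = {0-3(w=3) 0-5(w=1) 0-6(w=3)}
step 4: add edge 2-6 (w=6); MST = {0-3(w=3) 0-5(w=1) 0-6(w=3) 2-6(w=6)}
step 5: add edge 4-6 (w=7); MST = {0-3(w=3) 0-5(w=1) 0-6(w=3) 2-6(w=6) 4-6(w=7)}
step 6: add edge 1-6 (w=9); MST = {0-3(w=3) 0-5(w=1) 0-6(w=3) 1-6(w=9) 2-6(w=6) 4-6(w=7)}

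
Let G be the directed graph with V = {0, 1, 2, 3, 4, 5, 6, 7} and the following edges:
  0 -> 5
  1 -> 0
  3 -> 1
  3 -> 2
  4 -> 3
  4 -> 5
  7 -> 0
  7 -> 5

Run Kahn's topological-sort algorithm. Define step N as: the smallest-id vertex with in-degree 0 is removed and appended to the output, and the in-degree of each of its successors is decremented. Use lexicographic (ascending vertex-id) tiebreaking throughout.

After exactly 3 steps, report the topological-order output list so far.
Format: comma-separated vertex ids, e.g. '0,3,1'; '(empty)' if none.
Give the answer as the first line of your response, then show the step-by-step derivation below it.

4,3,1

step 1: output 4; order=[4]; indeg=(2,1,1,0,0,2,0,0)
step 2: output 3; order=[4,3]; indeg=(2,0,0,0,0,2,0,0)
step 3: output 1; order=[4,3,1]; indeg=(1,0,0,0,0,2,0,0)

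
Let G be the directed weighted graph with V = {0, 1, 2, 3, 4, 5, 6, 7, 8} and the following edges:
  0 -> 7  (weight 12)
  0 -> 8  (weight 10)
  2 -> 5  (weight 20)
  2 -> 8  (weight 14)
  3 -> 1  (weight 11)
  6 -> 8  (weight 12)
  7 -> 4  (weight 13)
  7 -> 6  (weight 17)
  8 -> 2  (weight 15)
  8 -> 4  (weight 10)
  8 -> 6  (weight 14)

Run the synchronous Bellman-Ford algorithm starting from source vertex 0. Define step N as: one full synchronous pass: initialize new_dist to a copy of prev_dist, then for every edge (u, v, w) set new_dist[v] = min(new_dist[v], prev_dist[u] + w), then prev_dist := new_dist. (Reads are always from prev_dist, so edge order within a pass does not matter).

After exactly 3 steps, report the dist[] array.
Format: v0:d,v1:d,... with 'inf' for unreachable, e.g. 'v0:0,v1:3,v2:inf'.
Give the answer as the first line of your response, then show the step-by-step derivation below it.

v0:0,v1:inf,v2:25,v3:inf,v4:20,v5:45,v6:24,v7:12,v8:10

step 1: dist = v0:0,v1:inf,v2:inf,v3:inf,v4:inf,v5:inf,v6:inf,v7:12,v8:10
step 2: dist = v0:0,v1:inf,v2:25,v3:inf,v4:20,v5:inf,v6:24,v7:12,v8:10
step 3: dist = v0:0,v1:inf,v2:25,v3:inf,v4:20,v5:45,v6:24,v7:12,v8:10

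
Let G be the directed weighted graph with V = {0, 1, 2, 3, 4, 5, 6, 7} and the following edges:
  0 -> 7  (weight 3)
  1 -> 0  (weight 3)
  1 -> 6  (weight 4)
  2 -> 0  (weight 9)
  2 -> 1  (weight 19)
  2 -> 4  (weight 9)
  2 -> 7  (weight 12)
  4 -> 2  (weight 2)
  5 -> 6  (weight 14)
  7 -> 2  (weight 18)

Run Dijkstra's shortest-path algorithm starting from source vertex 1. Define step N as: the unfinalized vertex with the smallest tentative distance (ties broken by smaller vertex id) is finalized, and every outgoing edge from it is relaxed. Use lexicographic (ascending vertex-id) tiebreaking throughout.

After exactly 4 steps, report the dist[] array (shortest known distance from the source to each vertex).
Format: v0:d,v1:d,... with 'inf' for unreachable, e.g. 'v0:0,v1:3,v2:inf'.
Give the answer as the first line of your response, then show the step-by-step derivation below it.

v0:3,v1:0,v2:24,v3:inf,v4:inf,v5:inf,v6:4,v7:6

step 1: dist = v0:3,v1:0,v2:inf,v3:inf,v4:inf,v5:inf,v6:4,v7:inf
step 2: dist = v0:3,v1:0,v2:inf,v3:inf,v4:inf,v5:inf,v6:4,v7:6
step 3: dist = v0:3,v1:0,v2:inf,v3:inf,v4:inf,v5:inf,v6:4,v7:6
step 4: dist = v0:3,v1:0,v2:24,v3:inf,v4:inf,v5:inf,v6:4,v7:6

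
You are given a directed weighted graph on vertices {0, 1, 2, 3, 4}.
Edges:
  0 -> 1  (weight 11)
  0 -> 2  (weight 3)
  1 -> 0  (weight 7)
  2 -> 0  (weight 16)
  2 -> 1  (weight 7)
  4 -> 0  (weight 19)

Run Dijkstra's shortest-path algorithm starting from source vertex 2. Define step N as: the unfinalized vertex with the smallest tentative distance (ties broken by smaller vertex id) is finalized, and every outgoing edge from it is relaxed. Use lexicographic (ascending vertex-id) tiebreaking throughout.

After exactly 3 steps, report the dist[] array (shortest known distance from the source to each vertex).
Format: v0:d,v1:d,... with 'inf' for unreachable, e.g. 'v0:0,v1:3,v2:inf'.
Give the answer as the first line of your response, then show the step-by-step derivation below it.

v0:14,v1:7,v2:0,v3:inf,v4:inf

step 1: dist = v0:16,v1:7,v2:0,v3:inf,v4:inf
step 2: dist = v0:14,v1:7,v2:0,v3:inf,v4:inf
step 3: dist = v0:14,v1:7,v2:0,v3:inf,v4:inf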